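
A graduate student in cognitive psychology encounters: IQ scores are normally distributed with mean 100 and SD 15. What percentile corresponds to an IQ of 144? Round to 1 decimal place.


z = (IQ - mean) / SD
z = (144 - 100) / 15 = 2.9333
Percentile = Phi(2.9333) * 100
Phi(2.9333) = 0.998323
= 99.8


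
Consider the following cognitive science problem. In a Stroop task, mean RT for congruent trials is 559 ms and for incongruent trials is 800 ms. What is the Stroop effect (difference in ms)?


Stroop effect = RT(incongruent) - RT(congruent)
= 800 - 559
= 241 ms


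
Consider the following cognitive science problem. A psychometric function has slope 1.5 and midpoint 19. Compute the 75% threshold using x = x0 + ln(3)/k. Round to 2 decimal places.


At P = 0.75: 0.75 = 1/(1 + e^(-k*(x-x0)))
Solving: e^(-k*(x-x0)) = 1/3
x = x0 + ln(3)/k
ln(3) = 1.0986
x = 19 + 1.0986/1.5
= 19 + 0.7324
= 19.73


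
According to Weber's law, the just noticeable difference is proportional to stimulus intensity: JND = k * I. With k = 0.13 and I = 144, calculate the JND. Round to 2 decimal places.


JND = k * I
JND = 0.13 * 144
= 18.72


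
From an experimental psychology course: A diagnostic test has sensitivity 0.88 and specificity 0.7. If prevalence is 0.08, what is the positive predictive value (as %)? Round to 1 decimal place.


PPV = (sens * prev) / (sens * prev + (1-spec) * (1-prev))
Numerator = 0.88 * 0.08 = 0.0704
P(positive and no disease) = (1 - spec) * (1 - prev) = (1 - 0.7) * (1 - 0.08) = 0.276
Denominator = 0.0704 + 0.276 = 0.3464
PPV = 0.0704 / 0.3464 = 0.203233
As percentage = 20.3


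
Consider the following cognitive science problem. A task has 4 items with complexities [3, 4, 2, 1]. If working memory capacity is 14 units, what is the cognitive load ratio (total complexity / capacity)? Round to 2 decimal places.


Total complexity = 3 + 4 + 2 + 1 = 10
Load = total / capacity = 10 / 14
= 0.71


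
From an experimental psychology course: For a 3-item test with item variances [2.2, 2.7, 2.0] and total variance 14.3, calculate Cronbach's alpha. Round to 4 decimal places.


alpha = (k/(k-1)) * (1 - sum(s_i^2)/s_total^2)
sum(item variances) = 6.9
k/(k-1) = 3/2 = 1.5
1 - 6.9/14.3 = 1 - 0.482517 = 0.517483
alpha = 1.5 * 0.517483
= 0.7762


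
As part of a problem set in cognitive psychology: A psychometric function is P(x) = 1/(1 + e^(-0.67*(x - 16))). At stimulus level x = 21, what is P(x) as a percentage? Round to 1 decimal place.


P(x) = 1/(1 + e^(-0.67*(21 - 16)))
Exponent = -0.67 * 5 = -3.35
e^(-3.35) = 0.035084
P = 1/(1 + 0.035084) = 0.966105
Percentage = 96.6


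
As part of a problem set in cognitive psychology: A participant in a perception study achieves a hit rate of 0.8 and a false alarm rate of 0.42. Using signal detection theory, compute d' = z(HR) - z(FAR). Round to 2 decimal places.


d' = z(HR) - z(FAR)
z(0.8) = 0.8416
z(0.42) = -0.2019
d' = 0.8416 - -0.2019
= 1.04


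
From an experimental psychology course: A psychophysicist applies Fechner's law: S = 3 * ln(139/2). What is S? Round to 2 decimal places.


S = 3 * ln(139/2)
I/I0 = 69.5
ln(69.5) = 4.2413
S = 3 * 4.2413
= 12.72


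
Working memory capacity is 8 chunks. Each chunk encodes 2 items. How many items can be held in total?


Total items = chunks * items_per_chunk
= 8 * 2
= 16


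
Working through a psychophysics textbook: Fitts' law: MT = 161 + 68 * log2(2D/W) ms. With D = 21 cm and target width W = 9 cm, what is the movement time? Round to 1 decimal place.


MT = 161 + 68 * log2(2*21/9)
2D/W = 4.666667
log2(4.666667) = 2.2224
MT = 161 + 68 * 2.2224
= 312.1 ms


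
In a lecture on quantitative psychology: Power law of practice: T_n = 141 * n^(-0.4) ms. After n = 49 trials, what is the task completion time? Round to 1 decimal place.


T_n = 141 * 49^(-0.4)
49^(-0.4) = 0.210825
T_n = 141 * 0.210825
= 29.7 ms


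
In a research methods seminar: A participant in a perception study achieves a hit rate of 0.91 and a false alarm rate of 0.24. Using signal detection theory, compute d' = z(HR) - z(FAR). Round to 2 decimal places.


d' = z(HR) - z(FAR)
z(0.91) = 1.3408
z(0.24) = -0.7063
d' = 1.3408 - -0.7063
= 2.05


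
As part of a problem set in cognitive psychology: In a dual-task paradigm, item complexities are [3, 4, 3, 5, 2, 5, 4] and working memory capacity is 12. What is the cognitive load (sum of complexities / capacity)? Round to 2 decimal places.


Total complexity = 3 + 4 + 3 + 5 + 2 + 5 + 4 = 26
Load = total / capacity = 26 / 12
= 2.17


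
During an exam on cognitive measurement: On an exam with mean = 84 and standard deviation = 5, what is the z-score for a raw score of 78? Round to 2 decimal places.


z = (X - mu) / sigma
= (78 - 84) / 5
= -6 / 5
= -1.20


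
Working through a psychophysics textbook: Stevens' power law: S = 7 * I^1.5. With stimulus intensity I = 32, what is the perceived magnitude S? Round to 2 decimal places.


S = 7 * 32^1.5
32^1.5 = 181.0193
S = 7 * 181.0193
= 1267.14


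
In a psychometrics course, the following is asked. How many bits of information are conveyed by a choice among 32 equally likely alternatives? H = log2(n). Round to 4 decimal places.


H = log2(n)
H = log2(32)
= 5.0000


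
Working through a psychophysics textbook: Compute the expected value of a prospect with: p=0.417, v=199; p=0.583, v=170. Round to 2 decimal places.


EU = sum(p_i * v_i)
0.417 * 199 = 82.983
0.583 * 170 = 99.11
EU = 82.983 + 99.11
= 182.09


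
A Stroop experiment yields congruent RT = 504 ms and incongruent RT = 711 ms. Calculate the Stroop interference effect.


Stroop effect = RT(incongruent) - RT(congruent)
= 711 - 504
= 207 ms


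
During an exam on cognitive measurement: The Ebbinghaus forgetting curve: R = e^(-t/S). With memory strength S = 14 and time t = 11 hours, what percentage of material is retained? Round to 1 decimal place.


R = e^(-t/S)
-t/S = -11/14 = -0.785714
R = e^(-0.785714) = 0.455794
Percentage = 0.455794 * 100
= 45.6


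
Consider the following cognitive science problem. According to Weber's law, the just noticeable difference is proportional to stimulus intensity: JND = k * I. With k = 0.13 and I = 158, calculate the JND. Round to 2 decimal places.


JND = k * I
JND = 0.13 * 158
= 20.54


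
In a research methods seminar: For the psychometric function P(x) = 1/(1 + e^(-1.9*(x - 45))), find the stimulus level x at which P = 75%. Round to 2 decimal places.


At P = 0.75: 0.75 = 1/(1 + e^(-k*(x-x0)))
Solving: e^(-k*(x-x0)) = 1/3
x = x0 + ln(3)/k
ln(3) = 1.0986
x = 45 + 1.0986/1.9
= 45 + 0.5782
= 45.58


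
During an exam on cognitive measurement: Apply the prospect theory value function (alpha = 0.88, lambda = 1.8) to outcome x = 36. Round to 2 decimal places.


Since x = 36 >= 0, use v(x) = x^0.88
36^0.88 = 23.4178
v(36) = 23.42


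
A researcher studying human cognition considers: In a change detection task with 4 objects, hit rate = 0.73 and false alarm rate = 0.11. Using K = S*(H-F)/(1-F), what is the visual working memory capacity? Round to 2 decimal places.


K = S * (H - F) / (1 - F)
H - F = 0.62
1 - F = 0.89
K = 4 * 0.62 / 0.89
= 2.79


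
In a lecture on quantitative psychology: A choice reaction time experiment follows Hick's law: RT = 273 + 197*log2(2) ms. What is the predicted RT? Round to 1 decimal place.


RT = 273 + 197 * log2(2)
log2(2) = 1.0
RT = 273 + 197 * 1.0
= 273 + 197.0
= 470.0 ms


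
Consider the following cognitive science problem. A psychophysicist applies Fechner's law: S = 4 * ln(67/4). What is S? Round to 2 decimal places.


S = 4 * ln(67/4)
I/I0 = 16.75
ln(16.75) = 2.8184
S = 4 * 2.8184
= 11.27


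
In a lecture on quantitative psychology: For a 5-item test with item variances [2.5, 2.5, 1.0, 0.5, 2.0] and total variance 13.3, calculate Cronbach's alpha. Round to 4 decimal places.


alpha = (k/(k-1)) * (1 - sum(s_i^2)/s_total^2)
sum(item variances) = 8.5
k/(k-1) = 5/4 = 1.25
1 - 8.5/13.3 = 1 - 0.639098 = 0.360902
alpha = 1.25 * 0.360902
= 0.4511


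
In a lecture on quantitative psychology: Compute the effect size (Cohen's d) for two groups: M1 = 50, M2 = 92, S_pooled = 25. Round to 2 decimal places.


Cohen's d = (M1 - M2) / S_pooled
= (50 - 92) / 25
= -42 / 25
= -1.68


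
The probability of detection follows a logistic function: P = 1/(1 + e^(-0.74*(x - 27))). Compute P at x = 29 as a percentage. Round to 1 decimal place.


P(x) = 1/(1 + e^(-0.74*(29 - 27)))
Exponent = -0.74 * 2 = -1.48
e^(-1.48) = 0.227638
P = 1/(1 + 0.227638) = 0.814572
Percentage = 81.5


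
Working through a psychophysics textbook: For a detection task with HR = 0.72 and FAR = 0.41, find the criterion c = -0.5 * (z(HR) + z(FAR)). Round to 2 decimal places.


c = -0.5 * (z(HR) + z(FAR))
z(0.72) = 0.5828
z(0.41) = -0.2275
c = -0.5 * (0.5828 + -0.2275)
= -0.5 * 0.3553
= -0.18


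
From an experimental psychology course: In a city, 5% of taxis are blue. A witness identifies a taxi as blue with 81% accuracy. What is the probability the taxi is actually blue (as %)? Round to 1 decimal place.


P(blue | says blue) = P(says blue | blue)*P(blue) / [P(says blue | blue)*P(blue) + P(says blue | not blue)*P(not blue)]
Numerator = 0.81 * 0.05 = 0.0405
False identification = 0.19 * 0.95 = 0.1805
P = 0.0405 / (0.0405 + 0.1805)
= 0.0405 / 0.221
As percentage = 18.3


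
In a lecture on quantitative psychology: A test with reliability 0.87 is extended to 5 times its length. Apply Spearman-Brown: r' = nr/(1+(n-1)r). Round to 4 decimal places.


r_new = n*r / (1 + (n-1)*r)
Numerator = 5 * 0.87 = 4.35
Denominator = 1 + 4 * 0.87 = 4.48
r_new = 4.35 / 4.48
= 0.9710


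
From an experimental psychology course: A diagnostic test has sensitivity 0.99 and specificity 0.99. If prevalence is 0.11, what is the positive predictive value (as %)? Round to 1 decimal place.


PPV = (sens * prev) / (sens * prev + (1-spec) * (1-prev))
Numerator = 0.99 * 0.11 = 0.1089
P(positive and no disease) = (1 - spec) * (1 - prev) = (1 - 0.99) * (1 - 0.11) = 0.0089
Denominator = 0.1089 + 0.0089 = 0.1178
PPV = 0.1089 / 0.1178 = 0.924448
As percentage = 92.4


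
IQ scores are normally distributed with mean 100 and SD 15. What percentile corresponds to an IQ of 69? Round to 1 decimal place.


z = (IQ - mean) / SD
z = (69 - 100) / 15 = -2.0667
Percentile = Phi(-2.0667) * 100
Phi(-2.0667) = 0.019381
= 1.9


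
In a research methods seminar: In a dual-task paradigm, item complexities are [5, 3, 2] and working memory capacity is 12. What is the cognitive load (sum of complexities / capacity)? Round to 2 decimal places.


Total complexity = 5 + 3 + 2 = 10
Load = total / capacity = 10 / 12
= 0.83


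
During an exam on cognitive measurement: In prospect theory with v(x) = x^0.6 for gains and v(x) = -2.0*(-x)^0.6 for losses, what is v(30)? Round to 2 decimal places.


Since x = 30 >= 0, use v(x) = x^0.6
30^0.6 = 7.6961
v(30) = 7.70


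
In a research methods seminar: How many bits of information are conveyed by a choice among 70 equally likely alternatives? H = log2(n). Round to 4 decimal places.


H = log2(n)
H = log2(70)
= 6.1293


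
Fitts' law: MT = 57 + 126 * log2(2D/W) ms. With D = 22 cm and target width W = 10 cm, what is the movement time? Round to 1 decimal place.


MT = 57 + 126 * log2(2*22/10)
2D/W = 4.4
log2(4.4) = 2.1375
MT = 57 + 126 * 2.1375
= 326.3 ms


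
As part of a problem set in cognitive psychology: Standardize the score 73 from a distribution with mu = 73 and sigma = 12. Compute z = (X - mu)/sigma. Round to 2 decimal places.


z = (X - mu) / sigma
= (73 - 73) / 12
= 0 / 12
= 0.00


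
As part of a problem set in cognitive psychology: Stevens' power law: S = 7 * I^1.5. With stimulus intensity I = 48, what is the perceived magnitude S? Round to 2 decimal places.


S = 7 * 48^1.5
48^1.5 = 332.5538
S = 7 * 332.5538
= 2327.88


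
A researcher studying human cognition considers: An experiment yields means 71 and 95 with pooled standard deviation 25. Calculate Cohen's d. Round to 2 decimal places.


Cohen's d = (M1 - M2) / S_pooled
= (71 - 95) / 25
= -24 / 25
= -0.96


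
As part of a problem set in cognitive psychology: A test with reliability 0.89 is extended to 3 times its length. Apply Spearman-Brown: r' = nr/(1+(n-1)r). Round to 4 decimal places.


r_new = n*r / (1 + (n-1)*r)
Numerator = 3 * 0.89 = 2.67
Denominator = 1 + 2 * 0.89 = 2.78
r_new = 2.67 / 2.78
= 0.9604


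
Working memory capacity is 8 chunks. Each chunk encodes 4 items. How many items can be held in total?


Total items = chunks * items_per_chunk
= 8 * 4
= 32


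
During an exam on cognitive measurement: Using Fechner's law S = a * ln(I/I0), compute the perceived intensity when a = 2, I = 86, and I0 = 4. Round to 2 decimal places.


S = 2 * ln(86/4)
I/I0 = 21.5
ln(21.5) = 3.0681
S = 2 * 3.0681
= 6.14


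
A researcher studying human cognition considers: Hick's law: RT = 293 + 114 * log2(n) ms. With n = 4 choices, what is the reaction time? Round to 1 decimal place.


RT = 293 + 114 * log2(4)
log2(4) = 2.0
RT = 293 + 114 * 2.0
= 293 + 228.0
= 521.0 ms


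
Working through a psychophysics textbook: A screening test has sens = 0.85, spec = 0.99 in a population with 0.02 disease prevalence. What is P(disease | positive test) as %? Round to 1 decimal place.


PPV = (sens * prev) / (sens * prev + (1-spec) * (1-prev))
Numerator = 0.85 * 0.02 = 0.017
P(positive and no disease) = (1 - spec) * (1 - prev) = (1 - 0.99) * (1 - 0.02) = 0.0098
Denominator = 0.017 + 0.0098 = 0.0268
PPV = 0.017 / 0.0268 = 0.634328
As percentage = 63.4


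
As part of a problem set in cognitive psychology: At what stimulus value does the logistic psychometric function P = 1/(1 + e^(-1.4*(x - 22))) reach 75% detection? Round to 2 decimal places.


At P = 0.75: 0.75 = 1/(1 + e^(-k*(x-x0)))
Solving: e^(-k*(x-x0)) = 1/3
x = x0 + ln(3)/k
ln(3) = 1.0986
x = 22 + 1.0986/1.4
= 22 + 0.7847
= 22.78


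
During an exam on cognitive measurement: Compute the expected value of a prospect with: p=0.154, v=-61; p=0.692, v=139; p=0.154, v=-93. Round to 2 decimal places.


EU = sum(p_i * v_i)
0.154 * -61 = -9.394
0.692 * 139 = 96.188
0.154 * -93 = -14.322
EU = -9.394 + 96.188 + -14.322
= 72.47


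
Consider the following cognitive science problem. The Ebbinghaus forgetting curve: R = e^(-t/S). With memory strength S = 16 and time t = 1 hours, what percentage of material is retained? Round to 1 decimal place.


R = e^(-t/S)
-t/S = -1/16 = -0.0625
R = e^(-0.0625) = 0.939413
Percentage = 0.939413 * 100
= 93.9


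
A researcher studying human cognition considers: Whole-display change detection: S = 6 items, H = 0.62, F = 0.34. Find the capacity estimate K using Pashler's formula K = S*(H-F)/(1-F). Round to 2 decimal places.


K = S * (H - F) / (1 - F)
H - F = 0.28
1 - F = 0.66
K = 6 * 0.28 / 0.66
= 2.55


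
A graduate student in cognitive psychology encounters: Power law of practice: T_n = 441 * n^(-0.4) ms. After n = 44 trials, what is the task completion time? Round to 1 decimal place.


T_n = 441 * 44^(-0.4)
44^(-0.4) = 0.220099
T_n = 441 * 0.220099
= 97.1 ms


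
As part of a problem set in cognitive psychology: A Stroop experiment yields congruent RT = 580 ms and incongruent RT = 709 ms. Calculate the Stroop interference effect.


Stroop effect = RT(incongruent) - RT(congruent)
= 709 - 580
= 129 ms


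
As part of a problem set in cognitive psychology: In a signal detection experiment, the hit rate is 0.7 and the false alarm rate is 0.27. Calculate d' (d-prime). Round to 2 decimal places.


d' = z(HR) - z(FAR)
z(0.7) = 0.5244
z(0.27) = -0.6128
d' = 0.5244 - -0.6128
= 1.14


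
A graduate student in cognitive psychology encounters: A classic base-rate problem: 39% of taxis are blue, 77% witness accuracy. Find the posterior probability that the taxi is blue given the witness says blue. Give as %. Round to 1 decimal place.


P(blue | says blue) = P(says blue | blue)*P(blue) / [P(says blue | blue)*P(blue) + P(says blue | not blue)*P(not blue)]
Numerator = 0.77 * 0.39 = 0.3003
False identification = 0.23 * 0.61 = 0.1403
P = 0.3003 / (0.3003 + 0.1403)
= 0.3003 / 0.4406
As percentage = 68.2


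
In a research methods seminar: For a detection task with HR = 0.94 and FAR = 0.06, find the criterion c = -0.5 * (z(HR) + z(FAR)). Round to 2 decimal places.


c = -0.5 * (z(HR) + z(FAR))
z(0.94) = 1.5548
z(0.06) = -1.5548
c = -0.5 * (1.5548 + -1.5548)
= -0.5 * 0.0
= 0.00


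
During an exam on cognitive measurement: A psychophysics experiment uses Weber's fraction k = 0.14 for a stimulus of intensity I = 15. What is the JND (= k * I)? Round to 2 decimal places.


JND = k * I
JND = 0.14 * 15
= 2.10


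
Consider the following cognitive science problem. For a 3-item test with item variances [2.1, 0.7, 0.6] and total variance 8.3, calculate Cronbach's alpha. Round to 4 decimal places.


alpha = (k/(k-1)) * (1 - sum(s_i^2)/s_total^2)
sum(item variances) = 3.4
k/(k-1) = 3/2 = 1.5
1 - 3.4/8.3 = 1 - 0.409639 = 0.590361
alpha = 1.5 * 0.590361
= 0.8855


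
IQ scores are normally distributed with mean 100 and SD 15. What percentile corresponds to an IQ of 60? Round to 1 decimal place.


z = (IQ - mean) / SD
z = (60 - 100) / 15 = -2.6667
Percentile = Phi(-2.6667) * 100
Phi(-2.6667) = 0.00383
= 0.4


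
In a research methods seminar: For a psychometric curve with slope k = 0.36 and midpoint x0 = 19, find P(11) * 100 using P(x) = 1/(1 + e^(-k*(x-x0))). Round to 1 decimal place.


P(x) = 1/(1 + e^(-0.36*(11 - 19)))
Exponent = -0.36 * -8 = 2.88
e^(2.88) = 17.814273
P = 1/(1 + 17.814273) = 0.053151
Percentage = 5.3


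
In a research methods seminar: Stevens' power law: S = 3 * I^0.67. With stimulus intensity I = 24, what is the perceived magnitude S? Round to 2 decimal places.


S = 3 * 24^0.67
24^0.67 = 8.4089
S = 3 * 8.4089
= 25.23


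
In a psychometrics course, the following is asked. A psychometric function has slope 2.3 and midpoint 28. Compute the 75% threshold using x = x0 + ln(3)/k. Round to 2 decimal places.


At P = 0.75: 0.75 = 1/(1 + e^(-k*(x-x0)))
Solving: e^(-k*(x-x0)) = 1/3
x = x0 + ln(3)/k
ln(3) = 1.0986
x = 28 + 1.0986/2.3
= 28 + 0.4777
= 28.48


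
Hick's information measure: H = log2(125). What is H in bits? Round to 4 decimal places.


H = log2(n)
H = log2(125)
= 6.9658


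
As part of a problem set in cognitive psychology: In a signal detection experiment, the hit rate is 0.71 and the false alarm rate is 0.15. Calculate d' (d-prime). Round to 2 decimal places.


d' = z(HR) - z(FAR)
z(0.71) = 0.5534
z(0.15) = -1.0364
d' = 0.5534 - -1.0364
= 1.59


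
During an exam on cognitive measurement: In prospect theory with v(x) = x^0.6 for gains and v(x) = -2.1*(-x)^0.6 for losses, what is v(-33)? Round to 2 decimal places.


Since x = -33 < 0, use v(x) = -lambda*(-x)^alpha
(-x) = 33
33^0.6 = 8.1491
v(-33) = -2.1 * 8.1491
= -17.11


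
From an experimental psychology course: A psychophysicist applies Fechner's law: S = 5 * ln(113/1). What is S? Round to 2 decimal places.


S = 5 * ln(113/1)
I/I0 = 113.0
ln(113.0) = 4.7274
S = 5 * 4.7274
= 23.64


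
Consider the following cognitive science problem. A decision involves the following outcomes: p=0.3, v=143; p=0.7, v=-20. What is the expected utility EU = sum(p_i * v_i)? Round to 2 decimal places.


EU = sum(p_i * v_i)
0.3 * 143 = 42.9
0.7 * -20 = -14.0
EU = 42.9 + -14.0
= 28.90


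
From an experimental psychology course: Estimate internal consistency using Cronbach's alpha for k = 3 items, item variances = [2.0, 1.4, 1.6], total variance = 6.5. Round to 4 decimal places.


alpha = (k/(k-1)) * (1 - sum(s_i^2)/s_total^2)
sum(item variances) = 5.0
k/(k-1) = 3/2 = 1.5
1 - 5.0/6.5 = 1 - 0.769231 = 0.230769
alpha = 1.5 * 0.230769
= 0.3462


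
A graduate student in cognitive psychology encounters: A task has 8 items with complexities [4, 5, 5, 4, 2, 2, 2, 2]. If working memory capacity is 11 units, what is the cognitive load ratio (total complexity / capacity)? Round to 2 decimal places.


Total complexity = 4 + 5 + 5 + 4 + 2 + 2 + 2 + 2 = 26
Load = total / capacity = 26 / 11
= 2.36


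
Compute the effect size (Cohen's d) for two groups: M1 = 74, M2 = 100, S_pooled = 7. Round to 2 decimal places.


Cohen's d = (M1 - M2) / S_pooled
= (74 - 100) / 7
= -26 / 7
= -3.71


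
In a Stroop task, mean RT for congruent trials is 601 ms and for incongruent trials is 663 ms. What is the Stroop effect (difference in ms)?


Stroop effect = RT(incongruent) - RT(congruent)
= 663 - 601
= 62 ms


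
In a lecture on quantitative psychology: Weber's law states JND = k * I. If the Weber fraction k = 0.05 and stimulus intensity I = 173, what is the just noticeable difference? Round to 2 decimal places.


JND = k * I
JND = 0.05 * 173
= 8.65


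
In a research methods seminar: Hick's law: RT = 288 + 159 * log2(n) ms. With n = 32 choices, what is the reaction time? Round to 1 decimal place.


RT = 288 + 159 * log2(32)
log2(32) = 5.0
RT = 288 + 159 * 5.0
= 288 + 795.0
= 1083.0 ms


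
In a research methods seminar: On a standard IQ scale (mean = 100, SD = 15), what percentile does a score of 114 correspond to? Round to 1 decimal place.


z = (IQ - mean) / SD
z = (114 - 100) / 15 = 0.9333
Percentile = Phi(0.9333) * 100
Phi(0.9333) = 0.824667
= 82.5


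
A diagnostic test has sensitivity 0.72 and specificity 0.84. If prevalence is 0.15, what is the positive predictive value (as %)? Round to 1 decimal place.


PPV = (sens * prev) / (sens * prev + (1-spec) * (1-prev))
Numerator = 0.72 * 0.15 = 0.108
P(positive and no disease) = (1 - spec) * (1 - prev) = (1 - 0.84) * (1 - 0.15) = 0.136
Denominator = 0.108 + 0.136 = 0.244
PPV = 0.108 / 0.244 = 0.442623
As percentage = 44.3


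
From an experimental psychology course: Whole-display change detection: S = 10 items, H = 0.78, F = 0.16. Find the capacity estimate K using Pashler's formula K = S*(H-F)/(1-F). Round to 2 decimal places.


K = S * (H - F) / (1 - F)
H - F = 0.62
1 - F = 0.84
K = 10 * 0.62 / 0.84
= 7.38


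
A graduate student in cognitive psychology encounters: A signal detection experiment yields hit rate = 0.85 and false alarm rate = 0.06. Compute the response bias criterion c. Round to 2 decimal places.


c = -0.5 * (z(HR) + z(FAR))
z(0.85) = 1.0364
z(0.06) = -1.5548
c = -0.5 * (1.0364 + -1.5548)
= -0.5 * -0.5184
= 0.26


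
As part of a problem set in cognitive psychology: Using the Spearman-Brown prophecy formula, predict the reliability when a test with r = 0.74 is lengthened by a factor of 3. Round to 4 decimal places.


r_new = n*r / (1 + (n-1)*r)
Numerator = 3 * 0.74 = 2.22
Denominator = 1 + 2 * 0.74 = 2.48
r_new = 2.22 / 2.48
= 0.8952


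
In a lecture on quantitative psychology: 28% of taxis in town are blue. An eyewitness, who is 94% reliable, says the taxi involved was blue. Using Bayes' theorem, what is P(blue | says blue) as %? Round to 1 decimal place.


P(blue | says blue) = P(says blue | blue)*P(blue) / [P(says blue | blue)*P(blue) + P(says blue | not blue)*P(not blue)]
Numerator = 0.94 * 0.28 = 0.2632
False identification = 0.06 * 0.72 = 0.0432
P = 0.2632 / (0.2632 + 0.0432)
= 0.2632 / 0.3064
As percentage = 85.9


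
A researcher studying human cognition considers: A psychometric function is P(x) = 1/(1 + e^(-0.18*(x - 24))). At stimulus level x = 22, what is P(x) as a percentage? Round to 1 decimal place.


P(x) = 1/(1 + e^(-0.18*(22 - 24)))
Exponent = -0.18 * -2 = 0.36
e^(0.36) = 1.433329
P = 1/(1 + 1.433329) = 0.41096
Percentage = 41.1


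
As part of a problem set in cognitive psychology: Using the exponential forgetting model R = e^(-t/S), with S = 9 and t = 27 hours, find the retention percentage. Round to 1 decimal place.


R = e^(-t/S)
-t/S = -27/9 = -3.0
R = e^(-3.0) = 0.049787
Percentage = 0.049787 * 100
= 5.0


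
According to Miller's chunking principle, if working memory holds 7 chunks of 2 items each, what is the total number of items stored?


Total items = chunks * items_per_chunk
= 7 * 2
= 14


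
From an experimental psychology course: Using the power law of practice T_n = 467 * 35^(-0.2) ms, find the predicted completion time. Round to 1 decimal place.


T_n = 467 * 35^(-0.2)
35^(-0.2) = 0.491119
T_n = 467 * 0.491119
= 229.4 ms


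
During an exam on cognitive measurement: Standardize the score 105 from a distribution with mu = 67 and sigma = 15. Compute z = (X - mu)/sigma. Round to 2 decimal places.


z = (X - mu) / sigma
= (105 - 67) / 15
= 38 / 15
= 2.53


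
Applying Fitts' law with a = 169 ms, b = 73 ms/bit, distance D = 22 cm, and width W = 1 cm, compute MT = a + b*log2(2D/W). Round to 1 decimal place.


MT = 169 + 73 * log2(2*22/1)
2D/W = 44.0
log2(44.0) = 5.4594
MT = 169 + 73 * 5.4594
= 567.5 ms


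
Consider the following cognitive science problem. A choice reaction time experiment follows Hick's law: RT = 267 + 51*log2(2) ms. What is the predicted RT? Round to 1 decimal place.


RT = 267 + 51 * log2(2)
log2(2) = 1.0
RT = 267 + 51 * 1.0
= 267 + 51.0
= 318.0 ms


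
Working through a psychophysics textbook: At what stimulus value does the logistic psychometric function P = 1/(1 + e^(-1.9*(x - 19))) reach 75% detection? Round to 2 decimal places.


At P = 0.75: 0.75 = 1/(1 + e^(-k*(x-x0)))
Solving: e^(-k*(x-x0)) = 1/3
x = x0 + ln(3)/k
ln(3) = 1.0986
x = 19 + 1.0986/1.9
= 19 + 0.5782
= 19.58


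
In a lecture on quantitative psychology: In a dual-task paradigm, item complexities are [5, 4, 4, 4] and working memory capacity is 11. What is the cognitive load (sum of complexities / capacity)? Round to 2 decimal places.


Total complexity = 5 + 4 + 4 + 4 = 17
Load = total / capacity = 17 / 11
= 1.55


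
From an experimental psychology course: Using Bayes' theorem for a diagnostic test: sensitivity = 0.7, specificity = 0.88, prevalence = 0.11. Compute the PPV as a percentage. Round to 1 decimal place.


PPV = (sens * prev) / (sens * prev + (1-spec) * (1-prev))
Numerator = 0.7 * 0.11 = 0.077
P(positive and no disease) = (1 - spec) * (1 - prev) = (1 - 0.88) * (1 - 0.11) = 0.1068
Denominator = 0.077 + 0.1068 = 0.1838
PPV = 0.077 / 0.1838 = 0.418934
As percentage = 41.9


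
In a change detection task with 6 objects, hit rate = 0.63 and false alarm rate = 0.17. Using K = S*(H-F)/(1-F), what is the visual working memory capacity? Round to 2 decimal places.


K = S * (H - F) / (1 - F)
H - F = 0.46
1 - F = 0.83
K = 6 * 0.46 / 0.83
= 3.33


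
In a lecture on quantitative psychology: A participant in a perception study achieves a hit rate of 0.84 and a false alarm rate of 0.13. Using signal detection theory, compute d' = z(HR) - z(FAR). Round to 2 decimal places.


d' = z(HR) - z(FAR)
z(0.84) = 0.9945
z(0.13) = -1.1264
d' = 0.9945 - -1.1264
= 2.12


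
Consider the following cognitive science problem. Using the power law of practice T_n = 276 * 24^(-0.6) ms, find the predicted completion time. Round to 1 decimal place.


T_n = 276 * 24^(-0.6)
24^(-0.6) = 0.14855
T_n = 276 * 0.14855
= 41.0 ms


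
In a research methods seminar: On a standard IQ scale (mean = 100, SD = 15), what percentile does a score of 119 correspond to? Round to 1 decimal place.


z = (IQ - mean) / SD
z = (119 - 100) / 15 = 1.2667
Percentile = Phi(1.2667) * 100
Phi(1.2667) = 0.897369
= 89.7


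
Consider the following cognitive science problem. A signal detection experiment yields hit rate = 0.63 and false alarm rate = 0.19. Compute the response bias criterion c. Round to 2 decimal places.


c = -0.5 * (z(HR) + z(FAR))
z(0.63) = 0.3319
z(0.19) = -0.8779
c = -0.5 * (0.3319 + -0.8779)
= -0.5 * -0.546
= 0.27


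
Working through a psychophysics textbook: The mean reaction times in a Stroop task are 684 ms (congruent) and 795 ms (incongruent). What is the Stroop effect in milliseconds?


Stroop effect = RT(incongruent) - RT(congruent)
= 795 - 684
= 111 ms


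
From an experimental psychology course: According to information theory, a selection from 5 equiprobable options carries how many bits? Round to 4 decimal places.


H = log2(n)
H = log2(5)
= 2.3219


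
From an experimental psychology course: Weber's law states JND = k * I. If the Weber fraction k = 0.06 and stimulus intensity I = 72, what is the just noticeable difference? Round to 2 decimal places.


JND = k * I
JND = 0.06 * 72
= 4.32


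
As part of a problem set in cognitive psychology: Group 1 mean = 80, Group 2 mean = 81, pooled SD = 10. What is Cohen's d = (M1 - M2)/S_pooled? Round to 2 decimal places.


Cohen's d = (M1 - M2) / S_pooled
= (80 - 81) / 10
= -1 / 10
= -0.10


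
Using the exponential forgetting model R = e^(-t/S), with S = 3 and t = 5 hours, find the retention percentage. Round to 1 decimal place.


R = e^(-t/S)
-t/S = -5/3 = -1.666667
R = e^(-1.666667) = 0.188876
Percentage = 0.188876 * 100
= 18.9


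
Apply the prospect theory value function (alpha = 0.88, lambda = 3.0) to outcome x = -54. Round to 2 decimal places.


Since x = -54 < 0, use v(x) = -lambda*(-x)^alpha
(-x) = 54
54^0.88 = 33.4585
v(-54) = -3.0 * 33.4585
= -100.38


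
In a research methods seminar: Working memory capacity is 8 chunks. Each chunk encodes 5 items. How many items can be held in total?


Total items = chunks * items_per_chunk
= 8 * 5
= 40


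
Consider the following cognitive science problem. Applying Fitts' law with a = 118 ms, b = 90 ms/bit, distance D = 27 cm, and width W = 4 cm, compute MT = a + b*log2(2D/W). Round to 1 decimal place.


MT = 118 + 90 * log2(2*27/4)
2D/W = 13.5
log2(13.5) = 3.7549
MT = 118 + 90 * 3.7549
= 455.9 ms


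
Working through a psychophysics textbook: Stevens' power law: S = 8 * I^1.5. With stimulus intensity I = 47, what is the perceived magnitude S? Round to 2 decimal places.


S = 8 * 47^1.5
47^1.5 = 322.2158
S = 8 * 322.2158
= 2577.73


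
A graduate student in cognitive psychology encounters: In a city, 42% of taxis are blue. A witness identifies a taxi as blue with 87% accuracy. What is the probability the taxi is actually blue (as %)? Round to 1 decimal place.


P(blue | says blue) = P(says blue | blue)*P(blue) / [P(says blue | blue)*P(blue) + P(says blue | not blue)*P(not blue)]
Numerator = 0.87 * 0.42 = 0.3654
False identification = 0.13 * 0.58 = 0.0754
P = 0.3654 / (0.3654 + 0.0754)
= 0.3654 / 0.4408
As percentage = 82.9


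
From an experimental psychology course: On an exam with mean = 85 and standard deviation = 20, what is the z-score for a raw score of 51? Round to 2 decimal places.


z = (X - mu) / sigma
= (51 - 85) / 20
= -34 / 20
= -1.70


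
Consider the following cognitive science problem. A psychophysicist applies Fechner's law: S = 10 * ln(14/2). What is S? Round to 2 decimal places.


S = 10 * ln(14/2)
I/I0 = 7.0
ln(7.0) = 1.9459
S = 10 * 1.9459
= 19.46


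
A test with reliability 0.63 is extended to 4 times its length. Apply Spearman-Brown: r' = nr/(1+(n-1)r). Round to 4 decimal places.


r_new = n*r / (1 + (n-1)*r)
Numerator = 4 * 0.63 = 2.52
Denominator = 1 + 3 * 0.63 = 2.89
r_new = 2.52 / 2.89
= 0.8720


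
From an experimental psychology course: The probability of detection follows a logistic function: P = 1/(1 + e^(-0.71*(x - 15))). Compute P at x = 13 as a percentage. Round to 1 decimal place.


P(x) = 1/(1 + e^(-0.71*(13 - 15)))
Exponent = -0.71 * -2 = 1.42
e^(1.42) = 4.13712
P = 1/(1 + 4.13712) = 0.194662
Percentage = 19.5


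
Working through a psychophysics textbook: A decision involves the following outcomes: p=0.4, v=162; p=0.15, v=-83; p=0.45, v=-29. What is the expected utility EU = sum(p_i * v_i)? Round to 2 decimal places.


EU = sum(p_i * v_i)
0.4 * 162 = 64.8
0.15 * -83 = -12.45
0.45 * -29 = -13.05
EU = 64.8 + -12.45 + -13.05
= 39.30


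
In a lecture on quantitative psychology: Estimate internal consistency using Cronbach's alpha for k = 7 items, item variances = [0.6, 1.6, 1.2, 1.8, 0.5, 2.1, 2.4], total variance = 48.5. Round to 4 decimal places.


alpha = (k/(k-1)) * (1 - sum(s_i^2)/s_total^2)
sum(item variances) = 10.2
k/(k-1) = 7/6 = 1.166667
1 - 10.2/48.5 = 1 - 0.210309 = 0.789691
alpha = 1.166667 * 0.789691
= 0.9213


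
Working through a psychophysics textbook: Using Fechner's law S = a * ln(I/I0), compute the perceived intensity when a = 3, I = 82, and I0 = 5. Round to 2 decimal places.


S = 3 * ln(82/5)
I/I0 = 16.4
ln(16.4) = 2.7973
S = 3 * 2.7973
= 8.39


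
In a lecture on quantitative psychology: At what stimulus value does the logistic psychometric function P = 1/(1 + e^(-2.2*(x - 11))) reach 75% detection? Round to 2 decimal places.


At P = 0.75: 0.75 = 1/(1 + e^(-k*(x-x0)))
Solving: e^(-k*(x-x0)) = 1/3
x = x0 + ln(3)/k
ln(3) = 1.0986
x = 11 + 1.0986/2.2
= 11 + 0.4994
= 11.50


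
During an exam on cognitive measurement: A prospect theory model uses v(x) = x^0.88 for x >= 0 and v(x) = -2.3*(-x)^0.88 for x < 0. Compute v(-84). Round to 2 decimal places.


Since x = -84 < 0, use v(x) = -lambda*(-x)^alpha
(-x) = 84
84^0.88 = 49.3589
v(-84) = -2.3 * 49.3589
= -113.53


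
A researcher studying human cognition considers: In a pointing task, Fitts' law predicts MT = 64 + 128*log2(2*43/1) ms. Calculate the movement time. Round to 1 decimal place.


MT = 64 + 128 * log2(2*43/1)
2D/W = 86.0
log2(86.0) = 6.4263
MT = 64 + 128 * 6.4263
= 886.6 ms


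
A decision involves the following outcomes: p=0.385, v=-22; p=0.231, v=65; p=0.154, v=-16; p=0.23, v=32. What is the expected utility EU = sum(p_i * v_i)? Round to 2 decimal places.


EU = sum(p_i * v_i)
0.385 * -22 = -8.47
0.231 * 65 = 15.015
0.154 * -16 = -2.464
0.23 * 32 = 7.36
EU = -8.47 + 15.015 + -2.464 + 7.36
= 11.44


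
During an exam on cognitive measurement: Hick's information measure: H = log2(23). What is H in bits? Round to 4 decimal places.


H = log2(n)
H = log2(23)
= 4.5236


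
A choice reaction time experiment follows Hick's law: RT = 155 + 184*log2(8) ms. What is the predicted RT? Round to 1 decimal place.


RT = 155 + 184 * log2(8)
log2(8) = 3.0
RT = 155 + 184 * 3.0
= 155 + 552.0
= 707.0 ms


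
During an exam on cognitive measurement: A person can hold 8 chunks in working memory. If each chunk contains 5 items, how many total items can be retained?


Total items = chunks * items_per_chunk
= 8 * 5
= 40


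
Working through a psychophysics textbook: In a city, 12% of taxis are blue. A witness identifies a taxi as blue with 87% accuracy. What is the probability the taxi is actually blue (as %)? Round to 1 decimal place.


P(blue | says blue) = P(says blue | blue)*P(blue) / [P(says blue | blue)*P(blue) + P(says blue | not blue)*P(not blue)]
Numerator = 0.87 * 0.12 = 0.1044
False identification = 0.13 * 0.88 = 0.1144
P = 0.1044 / (0.1044 + 0.1144)
= 0.1044 / 0.2188
As percentage = 47.7


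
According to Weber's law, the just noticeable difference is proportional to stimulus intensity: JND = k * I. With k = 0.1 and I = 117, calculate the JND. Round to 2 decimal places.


JND = k * I
JND = 0.1 * 117
= 11.70


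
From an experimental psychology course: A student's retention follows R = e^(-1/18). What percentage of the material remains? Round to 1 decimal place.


R = e^(-t/S)
-t/S = -1/18 = -0.055556
R = e^(-0.055556) = 0.945959
Percentage = 0.945959 * 100
= 94.6


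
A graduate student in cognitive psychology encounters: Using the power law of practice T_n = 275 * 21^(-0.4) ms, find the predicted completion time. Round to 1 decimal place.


T_n = 275 * 21^(-0.4)
21^(-0.4) = 0.295878
T_n = 275 * 0.295878
= 81.4 ms


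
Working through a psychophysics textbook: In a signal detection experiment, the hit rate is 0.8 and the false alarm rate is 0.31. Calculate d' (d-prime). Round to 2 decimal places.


d' = z(HR) - z(FAR)
z(0.8) = 0.8416
z(0.31) = -0.4959
d' = 0.8416 - -0.4959
= 1.34


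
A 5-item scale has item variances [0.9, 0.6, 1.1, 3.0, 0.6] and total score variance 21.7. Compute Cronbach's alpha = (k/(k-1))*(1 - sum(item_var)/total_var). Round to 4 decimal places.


alpha = (k/(k-1)) * (1 - sum(s_i^2)/s_total^2)
sum(item variances) = 6.2
k/(k-1) = 5/4 = 1.25
1 - 6.2/21.7 = 1 - 0.285714 = 0.714286
alpha = 1.25 * 0.714286
= 0.8929


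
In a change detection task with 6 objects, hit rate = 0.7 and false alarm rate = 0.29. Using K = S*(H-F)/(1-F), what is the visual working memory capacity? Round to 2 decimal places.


K = S * (H - F) / (1 - F)
H - F = 0.41
1 - F = 0.71
K = 6 * 0.41 / 0.71
= 3.46


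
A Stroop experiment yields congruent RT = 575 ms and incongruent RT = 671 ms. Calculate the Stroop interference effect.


Stroop effect = RT(incongruent) - RT(congruent)
= 671 - 575
= 96 ms


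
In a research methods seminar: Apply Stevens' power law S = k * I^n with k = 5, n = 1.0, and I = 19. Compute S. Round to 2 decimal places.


S = 5 * 19^1.0
19^1.0 = 19.0
S = 5 * 19.0
= 95.00


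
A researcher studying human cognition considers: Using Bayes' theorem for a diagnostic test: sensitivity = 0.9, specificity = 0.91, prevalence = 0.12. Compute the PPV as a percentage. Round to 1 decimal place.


PPV = (sens * prev) / (sens * prev + (1-spec) * (1-prev))
Numerator = 0.9 * 0.12 = 0.108
P(positive and no disease) = (1 - spec) * (1 - prev) = (1 - 0.91) * (1 - 0.12) = 0.0792
Denominator = 0.108 + 0.0792 = 0.1872
PPV = 0.108 / 0.1872 = 0.576923
As percentage = 57.7


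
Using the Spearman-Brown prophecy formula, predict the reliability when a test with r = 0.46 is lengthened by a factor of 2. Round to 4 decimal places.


r_new = n*r / (1 + (n-1)*r)
Numerator = 2 * 0.46 = 0.92
Denominator = 1 + 1 * 0.46 = 1.46
r_new = 0.92 / 1.46
= 0.6301


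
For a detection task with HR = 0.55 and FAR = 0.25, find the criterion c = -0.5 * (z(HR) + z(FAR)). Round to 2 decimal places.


c = -0.5 * (z(HR) + z(FAR))
z(0.55) = 0.1257
z(0.25) = -0.6745
c = -0.5 * (0.1257 + -0.6745)
= -0.5 * -0.5488
= 0.27


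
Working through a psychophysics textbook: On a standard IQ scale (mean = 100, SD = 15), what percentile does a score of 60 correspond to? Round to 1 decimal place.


z = (IQ - mean) / SD
z = (60 - 100) / 15 = -2.6667
Percentile = Phi(-2.6667) * 100
Phi(-2.6667) = 0.00383
= 0.4


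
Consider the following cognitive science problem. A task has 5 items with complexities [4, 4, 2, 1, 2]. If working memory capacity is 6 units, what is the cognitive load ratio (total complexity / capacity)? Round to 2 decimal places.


Total complexity = 4 + 4 + 2 + 1 + 2 = 13
Load = total / capacity = 13 / 6
= 2.17


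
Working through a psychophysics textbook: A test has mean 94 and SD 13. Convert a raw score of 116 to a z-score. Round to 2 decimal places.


z = (X - mu) / sigma
= (116 - 94) / 13
= 22 / 13
= 1.69


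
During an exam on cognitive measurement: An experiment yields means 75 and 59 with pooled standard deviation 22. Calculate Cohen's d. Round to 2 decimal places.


Cohen's d = (M1 - M2) / S_pooled
= (75 - 59) / 22
= 16 / 22
= 0.73


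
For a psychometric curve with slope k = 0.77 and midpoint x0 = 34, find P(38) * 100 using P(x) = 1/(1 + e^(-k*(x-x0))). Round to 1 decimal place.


P(x) = 1/(1 + e^(-0.77*(38 - 34)))
Exponent = -0.77 * 4 = -3.08
e^(-3.08) = 0.045959
P = 1/(1 + 0.045959) = 0.95606
Percentage = 95.6


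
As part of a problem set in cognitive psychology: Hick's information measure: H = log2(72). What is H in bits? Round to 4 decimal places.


H = log2(n)
H = log2(72)
= 6.1699


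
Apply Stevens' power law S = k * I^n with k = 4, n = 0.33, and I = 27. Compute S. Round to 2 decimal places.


S = 4 * 27^0.33
27^0.33 = 2.9672
S = 4 * 2.9672
= 11.87


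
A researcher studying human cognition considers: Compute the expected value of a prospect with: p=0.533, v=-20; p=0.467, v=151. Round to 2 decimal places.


EU = sum(p_i * v_i)
0.533 * -20 = -10.66
0.467 * 151 = 70.517
EU = -10.66 + 70.517
= 59.86
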